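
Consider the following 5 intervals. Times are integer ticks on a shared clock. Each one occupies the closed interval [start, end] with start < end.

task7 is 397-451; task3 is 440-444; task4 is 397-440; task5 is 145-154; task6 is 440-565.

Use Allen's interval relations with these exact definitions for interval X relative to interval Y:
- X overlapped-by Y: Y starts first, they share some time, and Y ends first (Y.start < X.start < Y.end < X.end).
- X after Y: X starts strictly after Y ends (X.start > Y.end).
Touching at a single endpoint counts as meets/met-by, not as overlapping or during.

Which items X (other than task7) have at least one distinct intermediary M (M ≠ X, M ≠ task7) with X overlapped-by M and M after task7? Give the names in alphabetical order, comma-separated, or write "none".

none

Target task7 = [397, 451].
Intermediaries M with M after task7: none.
Union: none.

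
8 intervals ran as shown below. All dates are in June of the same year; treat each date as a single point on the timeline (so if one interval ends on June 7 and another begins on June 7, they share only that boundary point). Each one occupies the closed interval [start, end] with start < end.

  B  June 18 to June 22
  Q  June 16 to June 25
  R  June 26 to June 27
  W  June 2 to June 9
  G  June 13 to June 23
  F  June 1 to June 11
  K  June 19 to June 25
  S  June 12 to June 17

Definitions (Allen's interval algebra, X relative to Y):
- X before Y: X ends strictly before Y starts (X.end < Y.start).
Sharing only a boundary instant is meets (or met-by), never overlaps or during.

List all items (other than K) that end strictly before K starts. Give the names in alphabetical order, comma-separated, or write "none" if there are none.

Target K = [June 19, June 25].
B [June 18, June 22] → overlaps → no.
F [June 1, June 11] → before → yes.
G [June 13, June 23] → overlaps → no.
Q [June 16, June 25] → finished-by → no.
R [June 26, June 27] → after → no.
S [June 12, June 17] → before → yes.
W [June 2, June 9] → before → yes.
Result: F, S, W.

F, S, W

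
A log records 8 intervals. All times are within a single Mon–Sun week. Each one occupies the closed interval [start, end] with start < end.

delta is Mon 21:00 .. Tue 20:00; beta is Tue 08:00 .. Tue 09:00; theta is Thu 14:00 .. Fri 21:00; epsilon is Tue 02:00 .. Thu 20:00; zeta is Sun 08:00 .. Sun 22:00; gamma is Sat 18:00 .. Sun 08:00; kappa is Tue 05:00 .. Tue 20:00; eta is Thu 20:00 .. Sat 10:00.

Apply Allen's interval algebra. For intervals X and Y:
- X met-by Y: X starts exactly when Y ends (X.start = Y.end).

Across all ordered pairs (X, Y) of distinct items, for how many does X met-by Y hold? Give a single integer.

Checking all 56 ordered pairs for relation 'met-by'; matching pairs in alphabetical order:
(eta, epsilon): eta met-by epsilon ✓
(zeta, gamma): zeta met-by gamma ✓
Count: 2.

2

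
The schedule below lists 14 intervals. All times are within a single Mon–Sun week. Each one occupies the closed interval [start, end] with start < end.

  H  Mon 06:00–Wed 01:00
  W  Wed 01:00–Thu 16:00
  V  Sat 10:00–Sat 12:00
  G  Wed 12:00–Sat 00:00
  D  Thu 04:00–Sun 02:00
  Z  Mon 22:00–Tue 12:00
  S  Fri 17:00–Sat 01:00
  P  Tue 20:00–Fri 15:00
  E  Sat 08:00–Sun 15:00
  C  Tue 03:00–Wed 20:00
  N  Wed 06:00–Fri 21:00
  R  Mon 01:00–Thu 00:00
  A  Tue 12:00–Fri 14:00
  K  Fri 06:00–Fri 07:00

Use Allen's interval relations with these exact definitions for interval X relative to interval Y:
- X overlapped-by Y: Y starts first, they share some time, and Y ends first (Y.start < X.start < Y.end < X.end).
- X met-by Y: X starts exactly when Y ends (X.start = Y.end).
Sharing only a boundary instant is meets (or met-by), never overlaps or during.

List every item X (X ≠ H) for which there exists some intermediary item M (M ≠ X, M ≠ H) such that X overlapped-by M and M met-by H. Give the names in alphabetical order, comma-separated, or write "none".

D, G, N

Target H = [Mon 06:00, Wed 01:00].
Intermediaries M with M met-by H: W.
Via W — items with X overlapped-by W: D, G, N.
Union: D, G, N.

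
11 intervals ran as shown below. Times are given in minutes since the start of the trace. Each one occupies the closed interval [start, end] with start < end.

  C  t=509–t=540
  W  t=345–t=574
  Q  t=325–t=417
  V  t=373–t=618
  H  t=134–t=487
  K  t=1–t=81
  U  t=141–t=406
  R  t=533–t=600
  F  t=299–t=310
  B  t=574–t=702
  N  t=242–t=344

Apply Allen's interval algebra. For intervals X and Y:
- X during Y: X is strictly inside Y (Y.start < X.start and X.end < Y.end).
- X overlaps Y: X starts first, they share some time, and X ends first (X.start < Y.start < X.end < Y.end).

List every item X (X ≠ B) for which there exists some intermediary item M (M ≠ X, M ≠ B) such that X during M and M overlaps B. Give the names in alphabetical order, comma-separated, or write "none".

C, R

Target B = [t=574, t=702].
Intermediaries M with M overlaps B: R, V.
Via R — items with X during R: none.
Via V — items with X during V: C, R.
Union: C, R.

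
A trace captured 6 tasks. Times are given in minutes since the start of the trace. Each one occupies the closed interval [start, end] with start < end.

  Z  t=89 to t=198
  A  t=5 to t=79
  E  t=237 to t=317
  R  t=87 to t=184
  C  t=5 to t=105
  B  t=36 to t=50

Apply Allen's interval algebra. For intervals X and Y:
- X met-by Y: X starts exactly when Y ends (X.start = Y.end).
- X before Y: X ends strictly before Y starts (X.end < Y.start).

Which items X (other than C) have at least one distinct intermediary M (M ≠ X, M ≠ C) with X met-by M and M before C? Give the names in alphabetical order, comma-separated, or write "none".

Target C = [t=5, t=105].
Intermediaries M with M before C: none.
Union: none.

none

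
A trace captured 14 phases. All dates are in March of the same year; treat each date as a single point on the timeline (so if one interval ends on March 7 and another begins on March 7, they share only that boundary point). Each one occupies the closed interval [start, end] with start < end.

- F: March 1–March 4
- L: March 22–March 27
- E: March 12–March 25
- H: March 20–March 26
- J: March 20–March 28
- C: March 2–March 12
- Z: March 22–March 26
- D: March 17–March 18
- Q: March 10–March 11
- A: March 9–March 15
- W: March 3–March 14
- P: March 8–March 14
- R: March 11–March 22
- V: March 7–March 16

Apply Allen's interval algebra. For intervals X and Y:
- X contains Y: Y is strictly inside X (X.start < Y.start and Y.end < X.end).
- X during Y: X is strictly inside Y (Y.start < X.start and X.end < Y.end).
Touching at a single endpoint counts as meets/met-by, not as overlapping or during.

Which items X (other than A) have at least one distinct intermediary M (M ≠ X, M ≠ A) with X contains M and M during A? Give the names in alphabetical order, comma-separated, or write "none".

C, P, V, W

Target A = [March 9, March 15].
Intermediaries M with M during A: Q.
Via Q — items with X contains Q: C, P, V, W.
Union: C, P, V, W.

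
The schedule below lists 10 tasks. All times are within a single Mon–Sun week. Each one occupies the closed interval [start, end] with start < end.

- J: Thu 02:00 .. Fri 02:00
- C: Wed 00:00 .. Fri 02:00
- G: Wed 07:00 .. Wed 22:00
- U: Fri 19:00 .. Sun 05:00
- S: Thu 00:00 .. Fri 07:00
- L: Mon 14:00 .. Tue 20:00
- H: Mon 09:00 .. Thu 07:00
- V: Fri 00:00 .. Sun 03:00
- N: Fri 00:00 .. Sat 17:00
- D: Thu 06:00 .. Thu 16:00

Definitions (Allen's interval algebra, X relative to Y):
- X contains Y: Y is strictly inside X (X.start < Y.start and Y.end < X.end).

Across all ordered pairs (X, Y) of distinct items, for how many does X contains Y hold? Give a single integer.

Checking all 90 ordered pairs for relation 'contains'; matching pairs in alphabetical order:
(C, D): C contains D ✓
(C, G): C contains G ✓
(H, G): H contains G ✓
(H, L): H contains L ✓
(J, D): J contains D ✓
(S, D): S contains D ✓
(S, J): S contains J ✓
Count: 7.

7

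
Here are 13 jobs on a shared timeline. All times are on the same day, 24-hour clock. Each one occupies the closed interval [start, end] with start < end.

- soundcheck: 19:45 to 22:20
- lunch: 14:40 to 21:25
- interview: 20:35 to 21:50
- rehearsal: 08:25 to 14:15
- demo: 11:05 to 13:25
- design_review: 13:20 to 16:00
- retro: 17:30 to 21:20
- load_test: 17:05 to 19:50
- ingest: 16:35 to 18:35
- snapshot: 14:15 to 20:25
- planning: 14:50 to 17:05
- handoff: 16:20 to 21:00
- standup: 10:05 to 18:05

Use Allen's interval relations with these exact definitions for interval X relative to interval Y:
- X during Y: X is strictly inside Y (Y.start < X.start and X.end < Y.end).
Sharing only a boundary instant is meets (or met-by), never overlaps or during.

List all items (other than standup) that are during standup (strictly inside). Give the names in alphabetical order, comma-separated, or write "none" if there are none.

demo, design_review, planning

Target standup = [10:05, 18:05].
demo [11:05, 13:25] → during → yes.
design_review [13:20, 16:00] → during → yes.
handoff [16:20, 21:00] → overlapped-by → no.
ingest [16:35, 18:35] → overlapped-by → no.
interview [20:35, 21:50] → after → no.
load_test [17:05, 19:50] → overlapped-by → no.
lunch [14:40, 21:25] → overlapped-by → no.
planning [14:50, 17:05] → during → yes.
rehearsal [08:25, 14:15] → overlaps → no.
retro [17:30, 21:20] → overlapped-by → no.
snapshot [14:15, 20:25] → overlapped-by → no.
soundcheck [19:45, 22:20] → after → no.
Result: demo, design_review, planning.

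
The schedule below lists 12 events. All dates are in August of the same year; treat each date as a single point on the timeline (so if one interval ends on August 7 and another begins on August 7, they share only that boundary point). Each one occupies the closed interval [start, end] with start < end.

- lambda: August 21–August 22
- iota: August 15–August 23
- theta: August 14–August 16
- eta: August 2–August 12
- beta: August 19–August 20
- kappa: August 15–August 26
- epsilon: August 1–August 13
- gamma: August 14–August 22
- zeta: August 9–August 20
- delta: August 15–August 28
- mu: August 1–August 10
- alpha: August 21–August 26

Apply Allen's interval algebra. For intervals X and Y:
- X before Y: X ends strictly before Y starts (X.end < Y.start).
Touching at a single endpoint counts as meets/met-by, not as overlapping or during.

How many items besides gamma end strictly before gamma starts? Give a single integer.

3

Target gamma = [August 14, August 22].
alpha [August 21, August 26] → overlapped-by → no.
beta [August 19, August 20] → during → no.
delta [August 15, August 28] → overlapped-by → no.
epsilon [August 1, August 13] → before → counts.
eta [August 2, August 12] → before → counts.
iota [August 15, August 23] → overlapped-by → no.
kappa [August 15, August 26] → overlapped-by → no.
lambda [August 21, August 22] → finishes → no.
mu [August 1, August 10] → before → counts.
theta [August 14, August 16] → starts → no.
zeta [August 9, August 20] → overlaps → no.
Total: 3.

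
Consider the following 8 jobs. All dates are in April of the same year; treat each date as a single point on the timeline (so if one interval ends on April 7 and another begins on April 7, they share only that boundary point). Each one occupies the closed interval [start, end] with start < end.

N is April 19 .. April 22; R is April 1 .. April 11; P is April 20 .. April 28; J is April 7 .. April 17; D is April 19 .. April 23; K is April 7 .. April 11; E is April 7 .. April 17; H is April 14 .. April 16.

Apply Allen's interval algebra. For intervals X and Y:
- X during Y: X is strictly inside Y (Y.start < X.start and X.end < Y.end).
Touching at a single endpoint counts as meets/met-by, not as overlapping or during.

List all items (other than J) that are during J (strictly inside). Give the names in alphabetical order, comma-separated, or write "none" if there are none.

H

Target J = [April 7, April 17].
D [April 19, April 23] → after → no.
E [April 7, April 17] → equals → no.
H [April 14, April 16] → during → yes.
K [April 7, April 11] → starts → no.
N [April 19, April 22] → after → no.
P [April 20, April 28] → after → no.
R [April 1, April 11] → overlaps → no.
Result: H.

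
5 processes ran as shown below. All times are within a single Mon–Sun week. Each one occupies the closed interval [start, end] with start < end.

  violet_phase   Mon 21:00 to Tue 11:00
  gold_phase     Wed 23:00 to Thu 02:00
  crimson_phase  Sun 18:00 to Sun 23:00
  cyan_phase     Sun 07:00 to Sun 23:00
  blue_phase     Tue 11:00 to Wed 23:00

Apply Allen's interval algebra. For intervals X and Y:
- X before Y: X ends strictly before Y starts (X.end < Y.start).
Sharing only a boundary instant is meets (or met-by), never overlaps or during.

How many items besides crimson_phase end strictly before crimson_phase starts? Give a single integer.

3

Target crimson_phase = [Sun 18:00, Sun 23:00].
blue_phase [Tue 11:00, Wed 23:00] → before → counts.
cyan_phase [Sun 07:00, Sun 23:00] → finished-by → no.
gold_phase [Wed 23:00, Thu 02:00] → before → counts.
violet_phase [Mon 21:00, Tue 11:00] → before → counts.
Total: 3.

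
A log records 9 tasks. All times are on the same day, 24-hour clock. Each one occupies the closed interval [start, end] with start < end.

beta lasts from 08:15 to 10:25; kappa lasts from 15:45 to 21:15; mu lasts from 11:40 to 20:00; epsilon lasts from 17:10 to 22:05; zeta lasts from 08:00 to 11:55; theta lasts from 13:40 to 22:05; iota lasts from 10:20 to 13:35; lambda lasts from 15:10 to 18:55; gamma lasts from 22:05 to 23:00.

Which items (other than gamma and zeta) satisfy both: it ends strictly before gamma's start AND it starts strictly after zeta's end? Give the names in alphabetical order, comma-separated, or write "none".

kappa, lambda

Conditions: its end is strictly before gamma's start (X.end < 22:05) AND its start is strictly after zeta's end (X.start > 11:55).
beta: end 10:25 < 22:05? ✓; start 08:15 > 11:55? ✗ → no.
epsilon: end 22:05 < 22:05? ✗; start 17:10 > 11:55? ✓ → no.
iota: end 13:35 < 22:05? ✓; start 10:20 > 11:55? ✗ → no.
kappa: end 21:15 < 22:05? ✓; start 15:45 > 11:55? ✓ → yes.
lambda: end 18:55 < 22:05? ✓; start 15:10 > 11:55? ✓ → yes.
mu: end 20:00 < 22:05? ✓; start 11:40 > 11:55? ✗ → no.
theta: end 22:05 < 22:05? ✗; start 13:40 > 11:55? ✓ → no.
Result: kappa, lambda.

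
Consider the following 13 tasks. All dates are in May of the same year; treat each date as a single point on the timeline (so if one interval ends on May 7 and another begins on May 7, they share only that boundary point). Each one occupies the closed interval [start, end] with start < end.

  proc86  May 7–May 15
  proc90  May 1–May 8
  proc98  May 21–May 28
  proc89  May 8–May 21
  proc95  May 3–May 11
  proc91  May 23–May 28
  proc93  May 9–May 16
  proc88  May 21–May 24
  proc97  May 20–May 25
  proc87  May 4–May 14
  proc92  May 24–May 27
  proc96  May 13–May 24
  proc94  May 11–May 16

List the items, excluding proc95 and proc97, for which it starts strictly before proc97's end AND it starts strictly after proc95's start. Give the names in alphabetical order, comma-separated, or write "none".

Conditions: its start is strictly before proc97's end (X.start < May 25) AND its start is strictly after proc95's start (X.start > May 3).
proc86: start May 7 < May 25? ✓; start May 7 > May 3? ✓ → yes.
proc87: start May 4 < May 25? ✓; start May 4 > May 3? ✓ → yes.
proc88: start May 21 < May 25? ✓; start May 21 > May 3? ✓ → yes.
proc89: start May 8 < May 25? ✓; start May 8 > May 3? ✓ → yes.
proc90: start May 1 < May 25? ✓; start May 1 > May 3? ✗ → no.
proc91: start May 23 < May 25? ✓; start May 23 > May 3? ✓ → yes.
proc92: start May 24 < May 25? ✓; start May 24 > May 3? ✓ → yes.
proc93: start May 9 < May 25? ✓; start May 9 > May 3? ✓ → yes.
proc94: start May 11 < May 25? ✓; start May 11 > May 3? ✓ → yes.
proc96: start May 13 < May 25? ✓; start May 13 > May 3? ✓ → yes.
proc98: start May 21 < May 25? ✓; start May 21 > May 3? ✓ → yes.
Result: proc86, proc87, proc88, proc89, proc91, proc92, proc93, proc94, proc96, proc98.

proc86, proc87, proc88, proc89, proc91, proc92, proc93, proc94, proc96, proc98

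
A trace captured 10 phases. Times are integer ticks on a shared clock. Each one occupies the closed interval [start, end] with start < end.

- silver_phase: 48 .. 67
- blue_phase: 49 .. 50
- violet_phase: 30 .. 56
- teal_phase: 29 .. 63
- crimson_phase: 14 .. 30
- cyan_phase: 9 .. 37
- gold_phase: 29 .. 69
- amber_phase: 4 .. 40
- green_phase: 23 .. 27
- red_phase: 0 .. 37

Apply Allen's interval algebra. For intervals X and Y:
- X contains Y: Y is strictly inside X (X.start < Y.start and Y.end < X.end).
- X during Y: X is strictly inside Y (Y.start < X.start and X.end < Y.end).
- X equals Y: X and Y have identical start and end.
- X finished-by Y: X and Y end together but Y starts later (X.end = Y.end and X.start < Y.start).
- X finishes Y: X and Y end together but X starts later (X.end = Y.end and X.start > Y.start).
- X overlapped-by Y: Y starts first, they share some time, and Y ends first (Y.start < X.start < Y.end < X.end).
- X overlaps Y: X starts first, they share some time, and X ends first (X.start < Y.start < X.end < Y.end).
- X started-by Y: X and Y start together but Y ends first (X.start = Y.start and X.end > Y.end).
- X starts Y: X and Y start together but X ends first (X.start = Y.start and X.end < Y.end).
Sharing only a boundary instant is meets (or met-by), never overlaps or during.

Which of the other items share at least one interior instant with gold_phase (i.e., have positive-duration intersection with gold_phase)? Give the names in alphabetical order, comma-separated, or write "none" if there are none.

amber_phase, blue_phase, crimson_phase, cyan_phase, red_phase, silver_phase, teal_phase, violet_phase

Target gold_phase = [29, 69].
amber_phase [4, 40] → overlaps → yes.
blue_phase [49, 50] → during → yes.
crimson_phase [14, 30] → overlaps → yes.
cyan_phase [9, 37] → overlaps → yes.
green_phase [23, 27] → before → no.
red_phase [0, 37] → overlaps → yes.
silver_phase [48, 67] → during → yes.
teal_phase [29, 63] → starts → yes.
violet_phase [30, 56] → during → yes.
Result: amber_phase, blue_phase, crimson_phase, cyan_phase, red_phase, silver_phase, teal_phase, violet_phase.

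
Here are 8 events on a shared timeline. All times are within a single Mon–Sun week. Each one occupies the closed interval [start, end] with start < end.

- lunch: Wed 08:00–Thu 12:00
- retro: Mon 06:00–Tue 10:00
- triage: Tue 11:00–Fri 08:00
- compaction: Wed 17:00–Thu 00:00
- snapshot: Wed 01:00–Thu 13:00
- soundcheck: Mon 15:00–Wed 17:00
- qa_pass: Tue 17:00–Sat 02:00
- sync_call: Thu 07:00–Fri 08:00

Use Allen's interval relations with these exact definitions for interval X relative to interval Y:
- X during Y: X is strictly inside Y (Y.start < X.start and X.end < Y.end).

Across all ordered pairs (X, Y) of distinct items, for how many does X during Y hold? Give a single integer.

10

Checking all 56 ordered pairs for relation 'during'; matching pairs in alphabetical order:
(compaction, lunch): compaction during lunch ✓
(compaction, qa_pass): compaction during qa_pass ✓
(compaction, snapshot): compaction during snapshot ✓
(compaction, triage): compaction during triage ✓
(lunch, qa_pass): lunch during qa_pass ✓
(lunch, snapshot): lunch during snapshot ✓
(lunch, triage): lunch during triage ✓
(snapshot, qa_pass): snapshot during qa_pass ✓
(snapshot, triage): snapshot during triage ✓
(sync_call, qa_pass): sync_call during qa_pass ✓
Count: 10.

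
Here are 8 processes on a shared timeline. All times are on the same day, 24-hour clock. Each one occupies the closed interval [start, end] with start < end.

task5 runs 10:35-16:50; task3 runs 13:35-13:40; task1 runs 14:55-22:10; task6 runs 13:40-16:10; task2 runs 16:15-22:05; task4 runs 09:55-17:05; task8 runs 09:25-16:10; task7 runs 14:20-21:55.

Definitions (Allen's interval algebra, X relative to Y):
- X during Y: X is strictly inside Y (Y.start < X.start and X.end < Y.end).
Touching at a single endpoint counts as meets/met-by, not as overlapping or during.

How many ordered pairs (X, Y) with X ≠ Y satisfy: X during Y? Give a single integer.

7

Checking all 56 ordered pairs for relation 'during'; matching pairs in alphabetical order:
(task2, task1): task2 during task1 ✓
(task3, task4): task3 during task4 ✓
(task3, task5): task3 during task5 ✓
(task3, task8): task3 during task8 ✓
(task5, task4): task5 during task4 ✓
(task6, task4): task6 during task4 ✓
(task6, task5): task6 during task5 ✓
Count: 7.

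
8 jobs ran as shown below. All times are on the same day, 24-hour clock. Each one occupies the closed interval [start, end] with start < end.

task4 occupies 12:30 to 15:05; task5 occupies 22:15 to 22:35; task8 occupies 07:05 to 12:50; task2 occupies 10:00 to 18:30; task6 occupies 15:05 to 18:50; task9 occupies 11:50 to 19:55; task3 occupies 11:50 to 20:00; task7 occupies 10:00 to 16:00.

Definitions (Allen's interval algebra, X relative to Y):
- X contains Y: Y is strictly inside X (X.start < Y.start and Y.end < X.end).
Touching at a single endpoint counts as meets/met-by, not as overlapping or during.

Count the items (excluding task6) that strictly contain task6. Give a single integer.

2

Target task6 = [15:05, 18:50].
task2 [10:00, 18:30] → overlaps → no.
task3 [11:50, 20:00] → contains → counts.
task4 [12:30, 15:05] → meets → no.
task5 [22:15, 22:35] → after → no.
task7 [10:00, 16:00] → overlaps → no.
task8 [07:05, 12:50] → before → no.
task9 [11:50, 19:55] → contains → counts.
Total: 2.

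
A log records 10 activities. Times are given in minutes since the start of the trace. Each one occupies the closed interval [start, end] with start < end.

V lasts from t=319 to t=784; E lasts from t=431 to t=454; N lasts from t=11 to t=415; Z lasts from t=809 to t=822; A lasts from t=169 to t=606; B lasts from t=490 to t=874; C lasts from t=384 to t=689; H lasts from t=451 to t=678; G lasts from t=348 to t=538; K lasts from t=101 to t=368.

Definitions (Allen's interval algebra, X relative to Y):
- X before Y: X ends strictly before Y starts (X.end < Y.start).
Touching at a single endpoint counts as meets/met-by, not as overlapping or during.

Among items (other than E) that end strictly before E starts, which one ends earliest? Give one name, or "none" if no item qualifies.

Target E = [t=431, t=454].
A [t=169, t=606] → contains → excluded.
B [t=490, t=874] → after → excluded.
C [t=384, t=689] → contains → excluded.
G [t=348, t=538] → contains → excluded.
H [t=451, t=678] → overlapped-by → excluded.
K [t=101, t=368] → before → candidate.
N [t=11, t=415] → before → candidate.
V [t=319, t=784] → contains → excluded.
Z [t=809, t=822] → after → excluded.
Among candidates, earliest end is t=368 → K.

K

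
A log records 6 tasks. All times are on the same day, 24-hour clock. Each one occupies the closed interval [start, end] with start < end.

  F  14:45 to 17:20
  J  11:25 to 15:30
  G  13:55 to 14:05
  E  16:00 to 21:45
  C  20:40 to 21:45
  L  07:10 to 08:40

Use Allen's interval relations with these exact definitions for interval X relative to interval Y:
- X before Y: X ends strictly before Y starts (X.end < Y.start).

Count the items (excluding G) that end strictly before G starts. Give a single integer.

1

Target G = [13:55, 14:05].
C [20:40, 21:45] → after → no.
E [16:00, 21:45] → after → no.
F [14:45, 17:20] → after → no.
J [11:25, 15:30] → contains → no.
L [07:10, 08:40] → before → counts.
Total: 1.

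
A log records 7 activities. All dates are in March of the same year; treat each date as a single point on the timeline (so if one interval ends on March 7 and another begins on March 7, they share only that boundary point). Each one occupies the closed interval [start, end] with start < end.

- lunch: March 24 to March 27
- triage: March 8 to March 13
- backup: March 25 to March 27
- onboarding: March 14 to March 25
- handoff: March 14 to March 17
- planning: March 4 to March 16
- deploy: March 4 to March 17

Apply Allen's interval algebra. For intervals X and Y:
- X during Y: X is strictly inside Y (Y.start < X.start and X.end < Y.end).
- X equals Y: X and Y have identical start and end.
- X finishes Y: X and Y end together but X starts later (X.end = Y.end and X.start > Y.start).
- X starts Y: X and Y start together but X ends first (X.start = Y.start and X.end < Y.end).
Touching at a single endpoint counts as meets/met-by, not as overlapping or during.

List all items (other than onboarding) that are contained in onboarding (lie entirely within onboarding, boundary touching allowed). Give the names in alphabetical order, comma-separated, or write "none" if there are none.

handoff

Target onboarding = [March 14, March 25].
backup [March 25, March 27] → met-by → no.
deploy [March 4, March 17] → overlaps → no.
handoff [March 14, March 17] → starts → yes.
lunch [March 24, March 27] → overlapped-by → no.
planning [March 4, March 16] → overlaps → no.
triage [March 8, March 13] → before → no.
Result: handoff.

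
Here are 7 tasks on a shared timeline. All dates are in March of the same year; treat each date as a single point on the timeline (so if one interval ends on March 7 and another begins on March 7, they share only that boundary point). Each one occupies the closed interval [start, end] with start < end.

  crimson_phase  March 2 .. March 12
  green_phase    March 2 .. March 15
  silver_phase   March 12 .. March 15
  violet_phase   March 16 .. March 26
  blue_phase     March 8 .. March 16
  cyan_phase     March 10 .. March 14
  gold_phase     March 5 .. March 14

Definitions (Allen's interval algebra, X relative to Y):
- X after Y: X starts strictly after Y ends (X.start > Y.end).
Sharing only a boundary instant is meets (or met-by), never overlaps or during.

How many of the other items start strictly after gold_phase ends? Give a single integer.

Target gold_phase = [March 5, March 14].
blue_phase [March 8, March 16] → overlapped-by → no.
crimson_phase [March 2, March 12] → overlaps → no.
cyan_phase [March 10, March 14] → finishes → no.
green_phase [March 2, March 15] → contains → no.
silver_phase [March 12, March 15] → overlapped-by → no.
violet_phase [March 16, March 26] → after → counts.
Total: 1.

1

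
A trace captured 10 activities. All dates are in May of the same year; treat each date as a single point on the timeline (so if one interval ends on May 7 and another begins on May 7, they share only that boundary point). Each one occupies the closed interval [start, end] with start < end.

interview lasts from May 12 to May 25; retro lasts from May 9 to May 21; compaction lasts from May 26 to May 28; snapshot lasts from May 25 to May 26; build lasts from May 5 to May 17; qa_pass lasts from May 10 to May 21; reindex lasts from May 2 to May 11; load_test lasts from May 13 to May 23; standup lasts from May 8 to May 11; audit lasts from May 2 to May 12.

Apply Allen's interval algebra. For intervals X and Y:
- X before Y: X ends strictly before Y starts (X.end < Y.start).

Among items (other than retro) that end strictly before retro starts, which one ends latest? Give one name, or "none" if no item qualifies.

none

Target retro = [May 9, May 21].
audit [May 2, May 12] → overlaps → excluded.
build [May 5, May 17] → overlaps → excluded.
compaction [May 26, May 28] → after → excluded.
interview [May 12, May 25] → overlapped-by → excluded.
load_test [May 13, May 23] → overlapped-by → excluded.
qa_pass [May 10, May 21] → finishes → excluded.
reindex [May 2, May 11] → overlaps → excluded.
snapshot [May 25, May 26] → after → excluded.
standup [May 8, May 11] → overlaps → excluded.
No candidates → none.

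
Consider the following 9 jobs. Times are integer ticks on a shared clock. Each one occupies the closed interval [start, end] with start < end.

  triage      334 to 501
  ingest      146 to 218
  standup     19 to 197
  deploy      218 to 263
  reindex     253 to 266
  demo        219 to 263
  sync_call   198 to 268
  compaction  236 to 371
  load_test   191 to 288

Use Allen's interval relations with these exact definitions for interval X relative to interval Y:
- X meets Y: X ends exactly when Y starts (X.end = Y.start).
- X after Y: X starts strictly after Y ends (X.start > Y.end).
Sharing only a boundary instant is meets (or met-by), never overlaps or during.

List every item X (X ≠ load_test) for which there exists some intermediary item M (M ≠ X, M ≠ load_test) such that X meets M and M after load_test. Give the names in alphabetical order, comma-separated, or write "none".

none

Target load_test = [191, 288].
Intermediaries M with M after load_test: triage.
Via triage — items with X meets triage: none.
Union: none.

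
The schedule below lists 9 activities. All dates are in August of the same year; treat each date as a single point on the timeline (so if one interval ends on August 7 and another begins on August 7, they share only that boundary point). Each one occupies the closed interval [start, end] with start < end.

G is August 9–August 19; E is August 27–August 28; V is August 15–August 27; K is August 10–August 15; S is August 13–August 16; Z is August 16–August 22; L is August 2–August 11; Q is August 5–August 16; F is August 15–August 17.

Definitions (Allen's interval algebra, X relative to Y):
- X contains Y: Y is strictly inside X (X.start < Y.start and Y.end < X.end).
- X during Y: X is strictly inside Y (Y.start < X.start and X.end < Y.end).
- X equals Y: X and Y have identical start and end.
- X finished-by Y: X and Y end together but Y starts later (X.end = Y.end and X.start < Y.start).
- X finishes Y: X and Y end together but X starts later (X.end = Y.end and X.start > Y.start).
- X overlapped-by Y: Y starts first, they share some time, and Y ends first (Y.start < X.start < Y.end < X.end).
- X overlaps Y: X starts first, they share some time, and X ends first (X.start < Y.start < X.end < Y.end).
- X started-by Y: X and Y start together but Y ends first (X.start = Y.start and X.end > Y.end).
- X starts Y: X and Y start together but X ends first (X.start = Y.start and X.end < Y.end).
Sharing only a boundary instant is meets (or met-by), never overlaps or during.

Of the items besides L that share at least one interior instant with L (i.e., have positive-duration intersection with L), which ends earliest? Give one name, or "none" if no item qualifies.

Target L = [August 2, August 11].
E [August 27, August 28] → after → excluded.
F [August 15, August 17] → after → excluded.
G [August 9, August 19] → overlapped-by → candidate.
K [August 10, August 15] → overlapped-by → candidate.
Q [August 5, August 16] → overlapped-by → candidate.
S [August 13, August 16] → after → excluded.
V [August 15, August 27] → after → excluded.
Z [August 16, August 22] → after → excluded.
Among candidates, earliest end is August 15 → K.

K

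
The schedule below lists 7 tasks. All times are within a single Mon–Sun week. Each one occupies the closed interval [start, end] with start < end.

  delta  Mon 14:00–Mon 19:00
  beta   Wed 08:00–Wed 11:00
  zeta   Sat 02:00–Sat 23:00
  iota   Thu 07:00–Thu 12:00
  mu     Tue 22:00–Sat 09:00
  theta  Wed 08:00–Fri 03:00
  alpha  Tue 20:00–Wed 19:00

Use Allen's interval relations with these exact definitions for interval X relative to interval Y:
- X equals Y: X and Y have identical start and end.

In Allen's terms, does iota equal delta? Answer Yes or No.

No

iota = [Thu 07:00, Thu 12:00], delta = [Mon 14:00, Mon 19:00].
Actual relation of iota to delta: after.
Asked whether 'equals' holds → No.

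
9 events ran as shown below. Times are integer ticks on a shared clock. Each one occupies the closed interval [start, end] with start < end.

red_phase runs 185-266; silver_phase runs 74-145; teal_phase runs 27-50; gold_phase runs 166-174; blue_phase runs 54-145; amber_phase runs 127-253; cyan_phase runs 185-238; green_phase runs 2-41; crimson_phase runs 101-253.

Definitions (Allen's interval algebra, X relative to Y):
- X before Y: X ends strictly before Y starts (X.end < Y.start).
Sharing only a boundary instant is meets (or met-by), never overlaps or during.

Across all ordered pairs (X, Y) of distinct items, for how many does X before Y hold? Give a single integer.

22

Checking all 72 ordered pairs for relation 'before'; matching pairs in alphabetical order:
(blue_phase, cyan_phase): blue_phase before cyan_phase ✓
(blue_phase, gold_phase): blue_phase before gold_phase ✓
(blue_phase, red_phase): blue_phase before red_phase ✓
(gold_phase, cyan_phase): gold_phase before cyan_phase ✓
(gold_phase, red_phase): gold_phase before red_phase ✓
(green_phase, amber_phase): green_phase before amber_phase ✓
(green_phase, blue_phase): green_phase before blue_phase ✓
(green_phase, crimson_phase): green_phase before crimson_phase ✓
(green_phase, cyan_phase): green_phase before cyan_phase ✓
(green_phase, gold_phase): green_phase before gold_phase ✓
(green_phase, red_phase): green_phase before red_phase ✓
(green_phase, silver_phase): green_phase before silver_phase ✓
(silver_phase, cyan_phase): silver_phase before cyan_phase ✓
(silver_phase, gold_phase): silver_phase before gold_phase ✓
(silver_phase, red_phase): silver_phase before red_phase ✓
(teal_phase, amber_phase): teal_phase before amber_phase ✓
(teal_phase, blue_phase): teal_phase before blue_phase ✓
(teal_phase, crimson_phase): teal_phase before crimson_phase ✓
(teal_phase, cyan_phase): teal_phase before cyan_phase ✓
(teal_phase, gold_phase): teal_phase before gold_phase ✓
(teal_phase, red_phase): teal_phase before red_phase ✓
(teal_phase, silver_phase): teal_phase before silver_phase ✓
Count: 22.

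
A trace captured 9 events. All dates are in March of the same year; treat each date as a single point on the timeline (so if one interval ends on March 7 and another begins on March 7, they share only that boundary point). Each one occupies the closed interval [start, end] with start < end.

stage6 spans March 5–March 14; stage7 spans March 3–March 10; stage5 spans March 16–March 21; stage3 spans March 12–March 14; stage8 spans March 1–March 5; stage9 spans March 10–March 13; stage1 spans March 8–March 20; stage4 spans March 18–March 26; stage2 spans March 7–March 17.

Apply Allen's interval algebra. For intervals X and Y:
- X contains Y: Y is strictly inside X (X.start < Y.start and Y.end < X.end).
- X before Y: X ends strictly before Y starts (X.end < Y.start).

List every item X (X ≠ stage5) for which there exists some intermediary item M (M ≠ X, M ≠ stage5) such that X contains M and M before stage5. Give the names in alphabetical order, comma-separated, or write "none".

Target stage5 = [March 16, March 21].
Intermediaries M with M before stage5: stage3, stage6, stage7, stage8, stage9.
Via stage3 — items with X contains stage3: stage1, stage2.
Via stage6 — items with X contains stage6: none.
Via stage7 — items with X contains stage7: none.
Via stage8 — items with X contains stage8: none.
Via stage9 — items with X contains stage9: stage1, stage2, stage6.
Union: stage1, stage2, stage6.

stage1, stage2, stage6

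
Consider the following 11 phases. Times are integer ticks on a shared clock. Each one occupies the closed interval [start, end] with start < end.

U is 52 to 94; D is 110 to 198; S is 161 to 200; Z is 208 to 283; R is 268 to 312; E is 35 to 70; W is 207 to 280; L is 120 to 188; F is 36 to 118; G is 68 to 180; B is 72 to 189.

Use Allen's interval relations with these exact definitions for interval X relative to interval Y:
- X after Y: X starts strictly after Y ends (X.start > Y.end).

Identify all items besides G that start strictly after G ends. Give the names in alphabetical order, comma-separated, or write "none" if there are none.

Target G = [68, 180].
B [72, 189] → overlapped-by → no.
D [110, 198] → overlapped-by → no.
E [35, 70] → overlaps → no.
F [36, 118] → overlaps → no.
L [120, 188] → overlapped-by → no.
R [268, 312] → after → yes.
S [161, 200] → overlapped-by → no.
U [52, 94] → overlaps → no.
W [207, 280] → after → yes.
Z [208, 283] → after → yes.
Result: R, W, Z.

R, W, Z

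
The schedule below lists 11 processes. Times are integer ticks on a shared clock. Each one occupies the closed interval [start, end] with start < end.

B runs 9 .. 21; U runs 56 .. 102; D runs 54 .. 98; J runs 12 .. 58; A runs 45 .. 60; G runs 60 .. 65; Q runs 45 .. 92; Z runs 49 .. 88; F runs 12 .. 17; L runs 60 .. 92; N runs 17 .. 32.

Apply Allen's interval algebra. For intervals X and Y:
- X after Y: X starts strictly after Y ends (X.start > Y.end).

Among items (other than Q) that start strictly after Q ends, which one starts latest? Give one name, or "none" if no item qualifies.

Target Q = [45, 92].
A [45, 60] → starts → excluded.
B [9, 21] → before → excluded.
D [54, 98] → overlapped-by → excluded.
F [12, 17] → before → excluded.
G [60, 65] → during → excluded.
J [12, 58] → overlaps → excluded.
L [60, 92] → finishes → excluded.
N [17, 32] → before → excluded.
U [56, 102] → overlapped-by → excluded.
Z [49, 88] → during → excluded.
No candidates → none.

none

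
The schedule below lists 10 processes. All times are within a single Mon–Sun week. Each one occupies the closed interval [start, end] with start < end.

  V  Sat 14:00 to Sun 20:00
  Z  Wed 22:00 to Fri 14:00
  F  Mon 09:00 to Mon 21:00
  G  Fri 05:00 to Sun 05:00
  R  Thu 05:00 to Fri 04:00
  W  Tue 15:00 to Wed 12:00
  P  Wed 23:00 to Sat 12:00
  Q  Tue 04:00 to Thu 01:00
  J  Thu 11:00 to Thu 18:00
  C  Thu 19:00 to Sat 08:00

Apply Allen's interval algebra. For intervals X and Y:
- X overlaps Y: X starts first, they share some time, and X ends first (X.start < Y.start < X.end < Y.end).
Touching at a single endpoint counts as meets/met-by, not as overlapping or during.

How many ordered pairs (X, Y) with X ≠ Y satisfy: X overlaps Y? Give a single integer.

Checking all 90 ordered pairs for relation 'overlaps'; matching pairs in alphabetical order:
(C, G): C overlaps G ✓
(G, V): G overlaps V ✓
(P, G): P overlaps G ✓
(Q, P): Q overlaps P ✓
(Q, Z): Q overlaps Z ✓
(R, C): R overlaps C ✓
(Z, C): Z overlaps C ✓
(Z, G): Z overlaps G ✓
(Z, P): Z overlaps P ✓
Count: 9.

9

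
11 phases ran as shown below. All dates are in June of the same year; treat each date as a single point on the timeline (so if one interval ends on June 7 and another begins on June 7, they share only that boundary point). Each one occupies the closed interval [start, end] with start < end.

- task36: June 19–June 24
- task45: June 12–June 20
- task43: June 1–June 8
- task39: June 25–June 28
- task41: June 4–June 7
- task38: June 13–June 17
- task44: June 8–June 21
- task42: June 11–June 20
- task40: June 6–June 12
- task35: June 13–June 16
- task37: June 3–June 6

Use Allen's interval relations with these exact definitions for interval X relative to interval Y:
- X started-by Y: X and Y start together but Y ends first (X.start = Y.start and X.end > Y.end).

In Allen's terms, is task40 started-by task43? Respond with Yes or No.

task40 = [June 6, June 12], task43 = [June 1, June 8].
Actual relation of task40 to task43: overlapped-by.
Asked whether 'started-by' holds → No.

No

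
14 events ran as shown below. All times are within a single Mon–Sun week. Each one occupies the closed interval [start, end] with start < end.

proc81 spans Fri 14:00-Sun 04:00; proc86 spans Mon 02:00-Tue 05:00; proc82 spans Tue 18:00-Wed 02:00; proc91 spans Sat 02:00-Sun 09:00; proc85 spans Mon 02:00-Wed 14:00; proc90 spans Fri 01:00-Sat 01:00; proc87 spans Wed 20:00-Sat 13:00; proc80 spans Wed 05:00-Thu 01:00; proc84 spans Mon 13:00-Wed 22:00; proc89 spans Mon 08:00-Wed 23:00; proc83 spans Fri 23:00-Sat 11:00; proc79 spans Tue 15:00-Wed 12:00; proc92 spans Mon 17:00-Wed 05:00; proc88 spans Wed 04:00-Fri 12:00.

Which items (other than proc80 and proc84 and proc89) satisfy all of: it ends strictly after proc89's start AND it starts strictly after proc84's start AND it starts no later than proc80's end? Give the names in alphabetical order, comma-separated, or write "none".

Conditions: its end is strictly after proc89's start (X.end > Mon 08:00) AND its start is strictly after proc84's start (X.start > Mon 13:00) AND its start is no later than proc80's end (X.start <= Thu 01:00).
proc79: end Wed 12:00 > Mon 08:00? ✓; start Tue 15:00 > Mon 13:00? ✓; start Tue 15:00 <= Thu 01:00? ✓ → yes.
proc81: end Sun 04:00 > Mon 08:00? ✓; start Fri 14:00 > Mon 13:00? ✓; start Fri 14:00 <= Thu 01:00? ✗ → no.
proc82: end Wed 02:00 > Mon 08:00? ✓; start Tue 18:00 > Mon 13:00? ✓; start Tue 18:00 <= Thu 01:00? ✓ → yes.
proc83: end Sat 11:00 > Mon 08:00? ✓; start Fri 23:00 > Mon 13:00? ✓; start Fri 23:00 <= Thu 01:00? ✗ → no.
proc85: end Wed 14:00 > Mon 08:00? ✓; start Mon 02:00 > Mon 13:00? ✗; start Mon 02:00 <= Thu 01:00? ✓ → no.
proc86: end Tue 05:00 > Mon 08:00? ✓; start Mon 02:00 > Mon 13:00? ✗; start Mon 02:00 <= Thu 01:00? ✓ → no.
proc87: end Sat 13:00 > Mon 08:00? ✓; start Wed 20:00 > Mon 13:00? ✓; start Wed 20:00 <= Thu 01:00? ✓ → yes.
proc88: end Fri 12:00 > Mon 08:00? ✓; start Wed 04:00 > Mon 13:00? ✓; start Wed 04:00 <= Thu 01:00? ✓ → yes.
proc90: end Sat 01:00 > Mon 08:00? ✓; start Fri 01:00 > Mon 13:00? ✓; start Fri 01:00 <= Thu 01:00? ✗ → no.
proc91: end Sun 09:00 > Mon 08:00? ✓; start Sat 02:00 > Mon 13:00? ✓; start Sat 02:00 <= Thu 01:00? ✗ → no.
proc92: end Wed 05:00 > Mon 08:00? ✓; start Mon 17:00 > Mon 13:00? ✓; start Mon 17:00 <= Thu 01:00? ✓ → yes.
Result: proc79, proc82, proc87, proc88, proc92.

proc79, proc82, proc87, proc88, proc92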